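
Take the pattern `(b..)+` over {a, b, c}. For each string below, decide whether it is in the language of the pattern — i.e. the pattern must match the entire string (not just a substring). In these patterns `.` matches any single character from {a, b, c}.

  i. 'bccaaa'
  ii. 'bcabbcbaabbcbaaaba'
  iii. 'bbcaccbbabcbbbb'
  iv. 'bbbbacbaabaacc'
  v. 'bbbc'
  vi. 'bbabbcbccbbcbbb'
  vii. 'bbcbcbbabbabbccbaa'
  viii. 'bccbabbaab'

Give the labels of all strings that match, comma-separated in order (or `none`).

vi, vii

i. 'bccaaa' → no match
ii → no match
iii → no match
iv → no match
v. 'bbbc' → no match
vi → match
vii → match
viii. 'bccbabbaab' → no match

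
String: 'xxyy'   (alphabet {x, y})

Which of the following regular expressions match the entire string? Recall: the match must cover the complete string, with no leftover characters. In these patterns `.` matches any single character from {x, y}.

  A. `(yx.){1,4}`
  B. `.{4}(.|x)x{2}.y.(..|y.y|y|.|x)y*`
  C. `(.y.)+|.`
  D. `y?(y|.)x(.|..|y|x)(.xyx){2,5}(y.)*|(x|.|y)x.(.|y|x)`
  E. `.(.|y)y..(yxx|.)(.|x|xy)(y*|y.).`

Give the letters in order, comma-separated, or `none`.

D

A → no match — must start with 'yx'
B → no match
C → no match
D → match
E → no match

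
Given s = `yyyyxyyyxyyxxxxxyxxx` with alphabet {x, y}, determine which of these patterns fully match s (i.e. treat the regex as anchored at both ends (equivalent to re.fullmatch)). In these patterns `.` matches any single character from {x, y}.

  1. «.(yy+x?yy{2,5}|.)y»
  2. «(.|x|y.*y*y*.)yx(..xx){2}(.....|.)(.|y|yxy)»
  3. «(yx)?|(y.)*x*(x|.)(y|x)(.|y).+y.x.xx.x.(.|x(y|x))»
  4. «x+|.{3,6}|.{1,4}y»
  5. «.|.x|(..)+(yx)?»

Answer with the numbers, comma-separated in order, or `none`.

3, 5

1 → no match — must end with `y`
2 → no match
3 → match
4 → no match
5 → match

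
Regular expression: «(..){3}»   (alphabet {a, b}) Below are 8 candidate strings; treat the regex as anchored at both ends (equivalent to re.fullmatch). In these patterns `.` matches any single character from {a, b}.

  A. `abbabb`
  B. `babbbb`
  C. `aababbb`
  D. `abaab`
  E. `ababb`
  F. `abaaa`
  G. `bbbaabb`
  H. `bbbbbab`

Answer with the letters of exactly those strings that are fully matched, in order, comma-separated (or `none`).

A → match
B → match
C → no match
D → no match
E → no match
F → no match
G → no match
H → no match

A, B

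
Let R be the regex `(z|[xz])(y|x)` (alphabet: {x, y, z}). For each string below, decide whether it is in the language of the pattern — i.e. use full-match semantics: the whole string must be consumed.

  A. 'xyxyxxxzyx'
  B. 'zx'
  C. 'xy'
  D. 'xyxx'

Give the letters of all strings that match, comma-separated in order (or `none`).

A → no match
B → match
C → match
D → no match

B, C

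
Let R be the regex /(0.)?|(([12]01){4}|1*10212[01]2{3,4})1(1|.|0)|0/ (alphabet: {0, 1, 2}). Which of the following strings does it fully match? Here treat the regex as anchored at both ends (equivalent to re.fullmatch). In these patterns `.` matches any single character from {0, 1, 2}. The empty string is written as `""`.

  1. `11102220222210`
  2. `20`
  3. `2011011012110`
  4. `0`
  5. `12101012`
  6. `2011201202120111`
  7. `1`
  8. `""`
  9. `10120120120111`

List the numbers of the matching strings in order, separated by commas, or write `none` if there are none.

4, 8, 9

1 → no match
2 → no match
3 → no match
4 → match
5 → no match
6 → no match
7 → no match
8 → match
9 → match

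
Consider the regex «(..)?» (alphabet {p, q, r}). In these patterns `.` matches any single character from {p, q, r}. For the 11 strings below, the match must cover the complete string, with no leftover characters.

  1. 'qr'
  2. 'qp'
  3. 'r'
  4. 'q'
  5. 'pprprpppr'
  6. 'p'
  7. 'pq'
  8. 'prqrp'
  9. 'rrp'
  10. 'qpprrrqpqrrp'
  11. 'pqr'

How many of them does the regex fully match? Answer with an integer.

3

1. 'qr' → match
2. 'qp' → match
3. 'r' → no match
4. 'q' → no match
5. 'pprprpppr' → no match
6. 'p' → no match
7. 'pq' → match
8. 'prqrp' → no match
9. 'rrp' → no match
10. 'qpprrrqpqrrp' → no match
11. 'pqr' → no match
Total matched: 3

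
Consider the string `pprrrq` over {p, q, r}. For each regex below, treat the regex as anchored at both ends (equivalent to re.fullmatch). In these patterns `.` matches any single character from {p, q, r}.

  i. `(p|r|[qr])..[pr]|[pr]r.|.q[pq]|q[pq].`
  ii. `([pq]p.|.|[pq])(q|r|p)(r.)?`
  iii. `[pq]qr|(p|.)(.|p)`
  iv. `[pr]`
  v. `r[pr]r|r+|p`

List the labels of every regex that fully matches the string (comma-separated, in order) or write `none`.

i → no match
ii → match
iii → no match
iv → no match
v → no match

ii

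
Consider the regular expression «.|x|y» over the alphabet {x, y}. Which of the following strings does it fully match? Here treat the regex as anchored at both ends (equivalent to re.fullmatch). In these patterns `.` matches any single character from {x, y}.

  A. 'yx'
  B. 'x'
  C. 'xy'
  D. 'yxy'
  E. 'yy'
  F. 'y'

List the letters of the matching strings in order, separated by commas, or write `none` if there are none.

B, F

A. 'yx' → no match
B. 'x' → match
C. 'xy' → no match
D. 'yxy' → no match
E. 'yy' → no match
F. 'y' → match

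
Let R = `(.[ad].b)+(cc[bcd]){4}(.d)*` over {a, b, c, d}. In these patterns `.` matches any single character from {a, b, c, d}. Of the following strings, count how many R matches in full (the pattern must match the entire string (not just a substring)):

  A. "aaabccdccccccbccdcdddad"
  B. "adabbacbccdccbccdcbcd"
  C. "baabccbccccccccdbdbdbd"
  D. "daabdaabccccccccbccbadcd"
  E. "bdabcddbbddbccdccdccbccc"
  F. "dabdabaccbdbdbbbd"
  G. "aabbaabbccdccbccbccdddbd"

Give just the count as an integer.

4

A → no match
B → no match
C → match
D → match
E → match
F → no match
G → match
Total matched: 4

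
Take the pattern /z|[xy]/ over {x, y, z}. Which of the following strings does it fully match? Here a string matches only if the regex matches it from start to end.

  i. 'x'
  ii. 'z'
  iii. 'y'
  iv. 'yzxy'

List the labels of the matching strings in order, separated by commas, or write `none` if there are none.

i, ii, iii

i → match
ii → match
iii → match
iv → no match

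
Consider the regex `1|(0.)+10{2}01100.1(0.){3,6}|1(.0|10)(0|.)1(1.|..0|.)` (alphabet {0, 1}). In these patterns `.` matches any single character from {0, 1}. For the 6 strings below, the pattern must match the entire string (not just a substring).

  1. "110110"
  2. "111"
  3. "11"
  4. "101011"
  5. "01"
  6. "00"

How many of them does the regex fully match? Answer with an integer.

1

1 → match
2 → no match
3 → no match
4 → no match
5 → no match
6 → no match
Total matched: 1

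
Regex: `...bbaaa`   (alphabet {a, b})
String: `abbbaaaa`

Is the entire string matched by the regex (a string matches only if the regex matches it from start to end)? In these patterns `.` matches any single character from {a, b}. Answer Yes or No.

No

Every match must end with `bbaaa`, but `abbbaaaa` does not.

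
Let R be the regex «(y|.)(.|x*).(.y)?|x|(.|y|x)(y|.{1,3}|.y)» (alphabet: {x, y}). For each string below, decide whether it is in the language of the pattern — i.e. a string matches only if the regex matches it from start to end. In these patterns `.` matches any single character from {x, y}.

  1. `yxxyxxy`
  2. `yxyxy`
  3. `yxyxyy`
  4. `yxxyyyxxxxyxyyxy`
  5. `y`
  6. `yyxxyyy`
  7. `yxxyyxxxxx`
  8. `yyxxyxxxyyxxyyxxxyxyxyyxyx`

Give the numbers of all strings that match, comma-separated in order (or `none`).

2

1 → no match
2 → match
3 → no match
4 → no match
5 → no match
6 → no match
7 → no match
8 → no match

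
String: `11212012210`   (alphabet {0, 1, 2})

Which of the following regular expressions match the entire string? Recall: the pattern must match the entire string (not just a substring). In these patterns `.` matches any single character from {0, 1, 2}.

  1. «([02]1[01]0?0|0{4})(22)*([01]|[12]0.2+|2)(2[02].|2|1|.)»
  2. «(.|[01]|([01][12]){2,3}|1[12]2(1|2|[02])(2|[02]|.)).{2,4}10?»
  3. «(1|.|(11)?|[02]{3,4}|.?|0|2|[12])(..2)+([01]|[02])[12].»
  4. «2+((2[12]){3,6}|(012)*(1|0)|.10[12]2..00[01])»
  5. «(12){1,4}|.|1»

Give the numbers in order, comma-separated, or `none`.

1 → no match
2 → match
3 → match
4 → no match — must start with `2`
5 → no match

2, 3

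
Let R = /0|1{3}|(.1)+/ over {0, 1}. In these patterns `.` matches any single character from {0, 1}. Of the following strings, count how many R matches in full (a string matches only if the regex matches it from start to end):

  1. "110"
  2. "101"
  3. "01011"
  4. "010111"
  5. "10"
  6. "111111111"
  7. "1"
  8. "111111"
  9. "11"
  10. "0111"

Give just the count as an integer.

1 → no match
2 → no match
3 → no match
4 → match
5 → no match
6 → no match
7 → no match
8 → match
9 → match
10 → match
Total matched: 4

4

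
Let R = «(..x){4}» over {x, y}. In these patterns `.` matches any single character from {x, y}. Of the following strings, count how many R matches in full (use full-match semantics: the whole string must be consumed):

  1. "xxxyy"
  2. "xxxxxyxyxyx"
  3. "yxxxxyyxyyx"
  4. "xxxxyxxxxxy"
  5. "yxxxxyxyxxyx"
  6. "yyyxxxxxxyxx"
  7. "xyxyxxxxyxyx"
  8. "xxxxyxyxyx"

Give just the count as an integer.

0

1 → no match — must end with "x"
2 → no match
3 → no match
4 → no match — must end with "x"
5 → no match
6 → no match
7 → no match
8 → no match
Total matched: 0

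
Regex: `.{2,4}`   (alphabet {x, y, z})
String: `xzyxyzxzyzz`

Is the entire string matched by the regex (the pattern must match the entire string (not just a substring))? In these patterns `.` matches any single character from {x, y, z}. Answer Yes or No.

No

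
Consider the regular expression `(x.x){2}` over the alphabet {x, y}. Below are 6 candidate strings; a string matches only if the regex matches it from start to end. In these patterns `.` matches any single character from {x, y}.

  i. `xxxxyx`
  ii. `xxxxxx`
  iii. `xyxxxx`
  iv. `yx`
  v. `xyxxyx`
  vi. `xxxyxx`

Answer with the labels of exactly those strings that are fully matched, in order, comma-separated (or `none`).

i, ii, iii, v

i. `xxxxyx` → match
ii. `xxxxxx` → match
iii. `xyxxxx` → match
iv. `yx` → no match — must start with `x`
v. `xyxxyx` → match
vi. `xxxyxx` → no match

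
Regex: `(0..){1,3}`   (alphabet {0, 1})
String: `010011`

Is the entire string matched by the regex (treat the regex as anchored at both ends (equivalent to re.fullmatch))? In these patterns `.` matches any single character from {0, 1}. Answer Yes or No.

Yes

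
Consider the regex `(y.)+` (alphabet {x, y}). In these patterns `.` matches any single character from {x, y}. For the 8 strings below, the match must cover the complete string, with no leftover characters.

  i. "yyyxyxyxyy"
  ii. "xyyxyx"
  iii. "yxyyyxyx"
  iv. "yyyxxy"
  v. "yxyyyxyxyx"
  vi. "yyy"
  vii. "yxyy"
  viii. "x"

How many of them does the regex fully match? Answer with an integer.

i → match
ii → no match — must start with "y"
iii → match
iv → no match
v → match
vi → no match
vii → match
viii → no match — must start with "y"
Total matched: 4

4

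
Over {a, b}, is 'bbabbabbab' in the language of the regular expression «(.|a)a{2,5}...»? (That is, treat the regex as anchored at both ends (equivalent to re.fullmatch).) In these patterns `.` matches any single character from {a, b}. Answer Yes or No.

No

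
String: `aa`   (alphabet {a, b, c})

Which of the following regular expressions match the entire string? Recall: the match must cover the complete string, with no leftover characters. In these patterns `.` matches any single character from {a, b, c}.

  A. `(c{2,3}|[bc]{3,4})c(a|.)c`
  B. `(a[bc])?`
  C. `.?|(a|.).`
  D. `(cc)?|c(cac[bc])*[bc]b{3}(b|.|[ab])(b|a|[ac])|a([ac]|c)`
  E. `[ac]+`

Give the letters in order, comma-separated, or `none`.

A → no match — must end with `c`
B → no match
C → match
D → match
E → match

C, D, E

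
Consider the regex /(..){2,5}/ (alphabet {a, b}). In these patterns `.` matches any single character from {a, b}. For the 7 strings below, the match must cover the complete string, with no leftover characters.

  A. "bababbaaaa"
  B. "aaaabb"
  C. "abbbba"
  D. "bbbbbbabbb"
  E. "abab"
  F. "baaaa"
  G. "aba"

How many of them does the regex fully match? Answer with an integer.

A → match
B → match
C → match
D → match
E → match
F → no match
G → no match
Total matched: 5

5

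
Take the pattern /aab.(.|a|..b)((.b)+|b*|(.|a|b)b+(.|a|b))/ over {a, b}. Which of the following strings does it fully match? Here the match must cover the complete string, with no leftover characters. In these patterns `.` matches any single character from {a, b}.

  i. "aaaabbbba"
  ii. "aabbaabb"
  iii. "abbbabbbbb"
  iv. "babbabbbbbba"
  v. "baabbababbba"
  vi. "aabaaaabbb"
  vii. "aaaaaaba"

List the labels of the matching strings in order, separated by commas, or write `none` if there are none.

i → no match — must start with "aab"
ii → match
iii → no match — must start with "aab"
iv → no match — must start with "aab"
v → no match — must start with "aab"
vi → no match
vii → no match — must start with "aab"

ii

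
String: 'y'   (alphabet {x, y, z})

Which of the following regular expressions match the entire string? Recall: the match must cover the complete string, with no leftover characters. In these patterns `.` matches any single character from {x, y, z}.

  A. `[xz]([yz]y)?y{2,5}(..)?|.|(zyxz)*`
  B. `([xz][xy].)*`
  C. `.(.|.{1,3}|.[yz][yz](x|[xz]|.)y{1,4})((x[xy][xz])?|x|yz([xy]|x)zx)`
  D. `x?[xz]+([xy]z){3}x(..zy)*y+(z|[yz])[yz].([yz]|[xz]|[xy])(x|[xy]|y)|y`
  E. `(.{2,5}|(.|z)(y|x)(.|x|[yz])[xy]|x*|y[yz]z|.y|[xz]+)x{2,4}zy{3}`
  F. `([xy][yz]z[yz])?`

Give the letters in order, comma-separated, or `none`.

A, D

A → match
B → no match
C → no match
D → match
E → no match
F → no match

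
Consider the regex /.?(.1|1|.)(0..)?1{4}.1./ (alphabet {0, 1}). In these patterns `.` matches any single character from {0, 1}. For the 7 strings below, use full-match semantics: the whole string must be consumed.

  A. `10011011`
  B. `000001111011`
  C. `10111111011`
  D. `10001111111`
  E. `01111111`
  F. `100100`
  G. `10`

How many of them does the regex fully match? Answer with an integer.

4

A → no match
B → match
C → match
D → match
E → match
F → no match
G → no match
Total matched: 4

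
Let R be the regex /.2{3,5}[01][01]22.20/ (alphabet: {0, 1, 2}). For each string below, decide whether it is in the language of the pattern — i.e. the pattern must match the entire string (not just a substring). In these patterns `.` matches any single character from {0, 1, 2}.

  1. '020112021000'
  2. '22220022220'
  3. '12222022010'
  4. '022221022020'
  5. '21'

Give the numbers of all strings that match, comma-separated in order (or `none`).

2, 4

1. '020112021000' → no match — must end with '20'
2. '22220022220' → match
3. '12222022010' → no match — must end with '20'
4. '022221022020' → match
5. '21' → no match — must end with '20'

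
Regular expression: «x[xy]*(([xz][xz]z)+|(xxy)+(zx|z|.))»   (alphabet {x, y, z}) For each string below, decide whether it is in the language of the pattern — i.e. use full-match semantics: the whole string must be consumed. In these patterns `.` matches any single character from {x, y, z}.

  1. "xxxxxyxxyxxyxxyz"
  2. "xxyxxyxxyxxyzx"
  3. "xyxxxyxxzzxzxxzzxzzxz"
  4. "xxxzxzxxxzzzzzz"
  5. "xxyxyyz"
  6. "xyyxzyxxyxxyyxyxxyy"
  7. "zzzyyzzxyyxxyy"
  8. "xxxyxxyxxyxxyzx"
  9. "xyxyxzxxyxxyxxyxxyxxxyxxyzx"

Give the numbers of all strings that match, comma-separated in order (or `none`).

1, 2, 3, 8

1 → match
2 → match
3 → match
4 → no match
5 → no match
6 → no match
7 → no match — must start with "x"
8 → match
9 → no match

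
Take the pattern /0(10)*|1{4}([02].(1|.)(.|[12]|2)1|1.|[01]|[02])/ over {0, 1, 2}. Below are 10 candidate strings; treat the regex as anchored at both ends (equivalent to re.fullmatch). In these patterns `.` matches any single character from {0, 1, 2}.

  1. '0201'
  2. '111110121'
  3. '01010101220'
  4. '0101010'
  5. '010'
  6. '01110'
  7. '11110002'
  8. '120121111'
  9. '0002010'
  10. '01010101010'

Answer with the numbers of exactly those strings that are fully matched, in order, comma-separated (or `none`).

4, 5, 10

1 → no match
2 → no match
3 → no match
4 → match
5 → match
6 → no match
7 → no match
8 → no match
9 → no match
10 → match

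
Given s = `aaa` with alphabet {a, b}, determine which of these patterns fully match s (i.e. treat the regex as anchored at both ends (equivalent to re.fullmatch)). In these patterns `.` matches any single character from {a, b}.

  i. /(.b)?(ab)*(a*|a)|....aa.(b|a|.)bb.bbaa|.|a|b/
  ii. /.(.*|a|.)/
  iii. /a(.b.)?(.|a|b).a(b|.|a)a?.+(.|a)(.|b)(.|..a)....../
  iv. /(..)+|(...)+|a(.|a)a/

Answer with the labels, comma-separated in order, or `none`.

i → match
ii → match
iii → no match
iv → match

i, ii, iv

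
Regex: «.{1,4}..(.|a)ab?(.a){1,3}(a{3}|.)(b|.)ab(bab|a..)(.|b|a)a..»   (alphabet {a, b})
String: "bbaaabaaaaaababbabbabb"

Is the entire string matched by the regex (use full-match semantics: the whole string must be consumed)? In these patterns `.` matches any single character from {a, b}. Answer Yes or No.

Yes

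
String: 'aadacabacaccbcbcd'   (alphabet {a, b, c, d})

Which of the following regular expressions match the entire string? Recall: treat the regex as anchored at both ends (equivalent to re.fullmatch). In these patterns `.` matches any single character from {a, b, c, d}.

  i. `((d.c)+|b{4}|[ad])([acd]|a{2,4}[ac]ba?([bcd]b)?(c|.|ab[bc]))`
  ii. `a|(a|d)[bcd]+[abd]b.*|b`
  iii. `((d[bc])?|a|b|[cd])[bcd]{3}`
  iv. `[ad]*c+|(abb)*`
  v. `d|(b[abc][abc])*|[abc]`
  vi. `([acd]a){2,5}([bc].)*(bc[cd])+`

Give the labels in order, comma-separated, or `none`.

vi

i → no match
ii → no match
iii → no match
iv → no match
v → no match
vi → match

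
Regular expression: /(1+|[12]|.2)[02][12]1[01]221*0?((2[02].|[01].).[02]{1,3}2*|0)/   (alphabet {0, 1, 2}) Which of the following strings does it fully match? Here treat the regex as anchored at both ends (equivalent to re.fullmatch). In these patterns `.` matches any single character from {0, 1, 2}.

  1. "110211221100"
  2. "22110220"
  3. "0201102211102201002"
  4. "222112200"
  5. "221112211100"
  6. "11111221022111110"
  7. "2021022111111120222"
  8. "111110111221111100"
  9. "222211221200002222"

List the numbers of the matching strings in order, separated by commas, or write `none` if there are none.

1 → match
2 → match
3 → match
4 → match
5 → match
6 → match
7 → match
8 → match
9 → match

1, 2, 3, 4, 5, 6, 7, 8, 9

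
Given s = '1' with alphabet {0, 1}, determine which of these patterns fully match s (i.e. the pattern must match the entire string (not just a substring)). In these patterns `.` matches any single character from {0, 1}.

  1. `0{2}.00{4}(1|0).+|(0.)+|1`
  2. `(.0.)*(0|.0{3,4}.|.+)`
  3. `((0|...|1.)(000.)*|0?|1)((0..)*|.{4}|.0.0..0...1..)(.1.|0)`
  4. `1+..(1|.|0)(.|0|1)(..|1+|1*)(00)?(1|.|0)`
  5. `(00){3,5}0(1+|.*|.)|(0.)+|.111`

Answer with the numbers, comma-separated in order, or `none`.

1, 2

1 → match
2 → match
3 → no match
4 → no match
5 → no match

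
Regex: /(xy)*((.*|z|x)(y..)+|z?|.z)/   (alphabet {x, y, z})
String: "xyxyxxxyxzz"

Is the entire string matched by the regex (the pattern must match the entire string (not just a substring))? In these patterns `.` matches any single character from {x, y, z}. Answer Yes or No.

No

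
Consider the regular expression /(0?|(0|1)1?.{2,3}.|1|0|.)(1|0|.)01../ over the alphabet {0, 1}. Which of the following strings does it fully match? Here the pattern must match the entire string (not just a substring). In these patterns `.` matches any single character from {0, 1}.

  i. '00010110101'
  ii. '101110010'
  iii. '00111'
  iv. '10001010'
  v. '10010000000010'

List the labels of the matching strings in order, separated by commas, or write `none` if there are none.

iii

i → no match
ii → no match
iii → match
iv → no match
v → no match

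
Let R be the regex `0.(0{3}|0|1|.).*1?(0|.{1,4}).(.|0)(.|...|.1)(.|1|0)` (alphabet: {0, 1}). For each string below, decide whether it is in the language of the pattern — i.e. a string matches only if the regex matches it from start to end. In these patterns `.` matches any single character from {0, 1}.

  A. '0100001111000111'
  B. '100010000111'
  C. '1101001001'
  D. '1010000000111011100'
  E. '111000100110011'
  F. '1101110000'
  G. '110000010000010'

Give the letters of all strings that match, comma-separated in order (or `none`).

A

A → match
B → no match — must start with '0'
C → no match — must start with '0'
D → no match — must start with '0'
E → no match — must start with '0'
F → no match — must start with '0'
G → no match — must start with '0'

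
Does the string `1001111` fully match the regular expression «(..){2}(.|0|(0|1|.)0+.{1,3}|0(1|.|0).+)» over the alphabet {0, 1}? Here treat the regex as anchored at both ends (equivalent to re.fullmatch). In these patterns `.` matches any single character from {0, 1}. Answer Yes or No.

No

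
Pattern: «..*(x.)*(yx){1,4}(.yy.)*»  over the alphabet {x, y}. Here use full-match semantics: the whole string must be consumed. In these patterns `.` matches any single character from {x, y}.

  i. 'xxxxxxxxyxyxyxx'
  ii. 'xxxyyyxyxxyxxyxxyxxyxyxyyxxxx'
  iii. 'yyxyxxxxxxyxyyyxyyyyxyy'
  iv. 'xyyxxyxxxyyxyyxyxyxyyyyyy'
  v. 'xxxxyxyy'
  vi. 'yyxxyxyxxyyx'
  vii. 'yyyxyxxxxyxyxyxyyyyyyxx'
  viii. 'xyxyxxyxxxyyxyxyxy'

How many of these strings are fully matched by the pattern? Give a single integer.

1

i → no match
ii → no match
iii → no match
iv → no match
v. 'xxxxyxyy' → no match
vi. 'yyxxyxyxxyyx' → match
vii → no match
viii → no match
Total matched: 1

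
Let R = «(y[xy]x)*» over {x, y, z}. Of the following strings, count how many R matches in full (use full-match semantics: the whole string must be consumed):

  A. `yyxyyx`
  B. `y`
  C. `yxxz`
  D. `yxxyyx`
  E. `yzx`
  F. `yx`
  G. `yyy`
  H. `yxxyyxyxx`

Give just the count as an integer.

3

A. `yyxyyx` → match
B. `y` → no match
C. `yxxz` → no match
D. `yxxyyx` → match
E. `yzx` → no match
F. `yx` → no match
G. `yyy` → no match
H. `yxxyyxyxx` → match
Total matched: 3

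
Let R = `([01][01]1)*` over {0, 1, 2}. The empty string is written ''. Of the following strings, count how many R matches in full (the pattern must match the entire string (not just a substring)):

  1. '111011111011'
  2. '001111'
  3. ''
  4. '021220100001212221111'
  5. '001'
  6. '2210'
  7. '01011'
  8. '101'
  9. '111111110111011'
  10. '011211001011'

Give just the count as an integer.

5

1 → match
2 → match
3 → match
4 → no match
5 → match
6 → no match
7 → no match
8 → match
9 → no match
10 → no match
Total matched: 5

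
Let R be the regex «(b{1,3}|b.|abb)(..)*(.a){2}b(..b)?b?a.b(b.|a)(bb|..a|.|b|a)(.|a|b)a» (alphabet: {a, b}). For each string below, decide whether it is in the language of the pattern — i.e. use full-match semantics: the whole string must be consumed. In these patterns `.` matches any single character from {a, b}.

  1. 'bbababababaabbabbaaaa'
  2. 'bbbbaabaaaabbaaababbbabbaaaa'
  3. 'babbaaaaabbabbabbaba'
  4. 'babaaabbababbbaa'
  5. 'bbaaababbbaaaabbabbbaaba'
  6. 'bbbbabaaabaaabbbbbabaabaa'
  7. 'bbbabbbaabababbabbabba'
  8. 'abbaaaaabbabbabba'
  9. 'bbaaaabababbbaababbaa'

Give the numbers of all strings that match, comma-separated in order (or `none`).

1 → match
2 → match
3 → match
4 → no match
5 → match
6 → no match
7 → match
8 → no match
9 → match

1, 2, 3, 5, 7, 9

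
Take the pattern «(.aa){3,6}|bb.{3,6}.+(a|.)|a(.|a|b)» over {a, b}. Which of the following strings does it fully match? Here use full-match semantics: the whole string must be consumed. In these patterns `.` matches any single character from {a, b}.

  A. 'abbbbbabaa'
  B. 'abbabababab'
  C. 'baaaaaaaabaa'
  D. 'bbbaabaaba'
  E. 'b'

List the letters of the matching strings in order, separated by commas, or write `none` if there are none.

C, D

A → no match
B → no match
C → match
D → match
E → no match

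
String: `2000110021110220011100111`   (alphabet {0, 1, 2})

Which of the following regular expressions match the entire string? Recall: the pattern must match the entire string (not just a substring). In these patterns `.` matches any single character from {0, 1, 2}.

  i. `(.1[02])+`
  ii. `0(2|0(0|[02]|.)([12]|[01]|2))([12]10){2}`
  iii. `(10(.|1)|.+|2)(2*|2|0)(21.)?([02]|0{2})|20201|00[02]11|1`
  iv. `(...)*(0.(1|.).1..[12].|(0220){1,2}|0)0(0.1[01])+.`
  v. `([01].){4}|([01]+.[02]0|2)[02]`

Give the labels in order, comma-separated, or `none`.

i → no match
ii → no match — must start with `0`
iii → no match
iv → match
v → no match

iv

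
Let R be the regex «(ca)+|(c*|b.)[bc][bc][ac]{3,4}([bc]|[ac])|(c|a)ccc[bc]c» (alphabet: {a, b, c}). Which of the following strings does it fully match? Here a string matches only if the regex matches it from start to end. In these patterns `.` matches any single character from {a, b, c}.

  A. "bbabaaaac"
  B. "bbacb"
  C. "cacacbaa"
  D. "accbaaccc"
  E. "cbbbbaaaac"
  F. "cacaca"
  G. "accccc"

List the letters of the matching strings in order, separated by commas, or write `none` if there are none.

A. "bbabaaaac" → no match
B. "bbacb" → no match
C. "cacacbaa" → no match
D. "accbaaccc" → no match
E. "cbbbbaaaac" → no match
F. "cacaca" → match
G. "accccc" → match

F, G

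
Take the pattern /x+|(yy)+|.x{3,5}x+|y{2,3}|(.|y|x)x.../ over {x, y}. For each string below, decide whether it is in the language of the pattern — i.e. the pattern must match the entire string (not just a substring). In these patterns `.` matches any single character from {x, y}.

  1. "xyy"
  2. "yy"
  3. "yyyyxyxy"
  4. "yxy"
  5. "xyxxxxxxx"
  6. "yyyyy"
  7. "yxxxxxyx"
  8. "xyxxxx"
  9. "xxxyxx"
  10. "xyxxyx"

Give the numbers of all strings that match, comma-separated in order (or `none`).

1 → no match
2 → match
3 → no match
4 → no match
5 → no match
6 → no match
7 → no match
8 → no match
9 → no match
10 → no match

2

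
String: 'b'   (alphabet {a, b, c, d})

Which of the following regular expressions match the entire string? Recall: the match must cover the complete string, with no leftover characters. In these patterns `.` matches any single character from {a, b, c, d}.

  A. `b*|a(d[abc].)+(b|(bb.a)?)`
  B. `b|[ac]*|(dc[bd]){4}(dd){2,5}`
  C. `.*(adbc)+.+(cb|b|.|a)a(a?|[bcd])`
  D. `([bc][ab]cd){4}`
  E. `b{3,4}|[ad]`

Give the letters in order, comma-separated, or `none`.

A → match
B → match
C → no match
D → no match — must end with 'cd'
E → no match

A, B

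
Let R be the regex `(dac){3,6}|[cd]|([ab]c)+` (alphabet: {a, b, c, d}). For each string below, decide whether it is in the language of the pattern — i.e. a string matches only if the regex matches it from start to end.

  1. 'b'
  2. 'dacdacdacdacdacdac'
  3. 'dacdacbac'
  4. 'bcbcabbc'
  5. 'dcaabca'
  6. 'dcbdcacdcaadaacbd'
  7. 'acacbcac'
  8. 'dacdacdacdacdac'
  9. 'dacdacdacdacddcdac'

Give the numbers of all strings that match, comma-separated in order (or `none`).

1 → no match
2 → match
3 → no match
4 → no match
5 → no match
6 → no match
7 → match
8 → match
9 → no match

2, 7, 8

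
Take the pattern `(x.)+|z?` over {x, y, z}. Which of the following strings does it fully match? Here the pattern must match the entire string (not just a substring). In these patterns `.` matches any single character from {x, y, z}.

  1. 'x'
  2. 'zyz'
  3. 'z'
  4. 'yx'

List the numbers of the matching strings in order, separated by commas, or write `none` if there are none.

1 → no match
2 → no match
3 → match
4 → no match

3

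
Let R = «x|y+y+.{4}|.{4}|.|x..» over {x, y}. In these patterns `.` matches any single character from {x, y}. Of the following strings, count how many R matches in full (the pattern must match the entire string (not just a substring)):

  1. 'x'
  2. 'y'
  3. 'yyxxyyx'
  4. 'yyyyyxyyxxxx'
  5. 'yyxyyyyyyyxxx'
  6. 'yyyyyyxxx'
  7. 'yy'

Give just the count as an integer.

3

1 → match
2 → match
3 → no match
4 → no match
5 → no match
6 → match
7 → no match
Total matched: 3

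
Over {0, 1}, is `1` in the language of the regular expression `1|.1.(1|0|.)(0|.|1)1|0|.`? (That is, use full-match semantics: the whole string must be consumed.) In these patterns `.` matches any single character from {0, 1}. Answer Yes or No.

Yes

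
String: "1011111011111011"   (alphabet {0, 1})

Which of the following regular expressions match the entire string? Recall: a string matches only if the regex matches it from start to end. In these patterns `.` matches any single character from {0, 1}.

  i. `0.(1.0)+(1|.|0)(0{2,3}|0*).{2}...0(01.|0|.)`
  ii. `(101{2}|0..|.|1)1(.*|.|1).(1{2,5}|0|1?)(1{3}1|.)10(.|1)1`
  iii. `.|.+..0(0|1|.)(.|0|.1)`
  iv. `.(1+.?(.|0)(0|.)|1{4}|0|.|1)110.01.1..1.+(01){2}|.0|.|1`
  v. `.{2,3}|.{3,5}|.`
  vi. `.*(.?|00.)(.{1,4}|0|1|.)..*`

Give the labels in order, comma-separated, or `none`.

i → no match — must start with "0"
ii → match
iii → match
iv → no match
v → no match
vi → match

ii, iii, vi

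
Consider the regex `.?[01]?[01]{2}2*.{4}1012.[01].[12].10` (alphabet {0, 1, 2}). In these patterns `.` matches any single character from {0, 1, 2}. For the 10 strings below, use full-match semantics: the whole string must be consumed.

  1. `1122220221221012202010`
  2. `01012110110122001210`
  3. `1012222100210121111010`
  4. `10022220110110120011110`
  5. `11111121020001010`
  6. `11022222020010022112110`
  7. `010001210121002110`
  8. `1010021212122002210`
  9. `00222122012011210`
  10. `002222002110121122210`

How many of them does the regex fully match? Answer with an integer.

1 → no match
2 → match
3 → match
4 → no match
5 → no match
6 → no match
7 → match
8 → no match
9 → no match
10 → match
Total matched: 4

4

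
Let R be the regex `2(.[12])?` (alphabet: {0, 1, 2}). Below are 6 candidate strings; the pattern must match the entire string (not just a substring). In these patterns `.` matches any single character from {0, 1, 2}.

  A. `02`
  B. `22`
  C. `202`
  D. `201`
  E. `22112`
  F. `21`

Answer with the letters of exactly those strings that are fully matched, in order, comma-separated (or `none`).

C, D

A. `02` → no match — must start with `2`
B. `22` → no match
C. `202` → match
D. `201` → match
E. `22112` → no match
F. `21` → no match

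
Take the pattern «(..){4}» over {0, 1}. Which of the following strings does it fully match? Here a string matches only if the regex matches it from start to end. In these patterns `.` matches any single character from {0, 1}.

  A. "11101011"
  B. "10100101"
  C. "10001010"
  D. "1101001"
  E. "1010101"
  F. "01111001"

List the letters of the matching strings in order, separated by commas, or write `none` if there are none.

A, B, C, F

A. "11101011" → match
B. "10100101" → match
C. "10001010" → match
D. "1101001" → no match
E. "1010101" → no match
F. "01111001" → match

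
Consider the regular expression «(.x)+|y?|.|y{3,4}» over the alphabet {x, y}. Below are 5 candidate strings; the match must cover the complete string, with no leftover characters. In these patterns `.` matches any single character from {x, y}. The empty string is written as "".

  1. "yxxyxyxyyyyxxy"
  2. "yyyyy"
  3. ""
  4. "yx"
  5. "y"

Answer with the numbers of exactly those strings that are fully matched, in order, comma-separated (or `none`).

3, 4, 5

1 → no match
2. "yyyyy" → no match
3. "" → match
4. "yx" → match
5. "y" → match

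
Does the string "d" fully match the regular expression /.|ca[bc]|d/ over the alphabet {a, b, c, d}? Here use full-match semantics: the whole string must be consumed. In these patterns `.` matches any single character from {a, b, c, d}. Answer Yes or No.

Yes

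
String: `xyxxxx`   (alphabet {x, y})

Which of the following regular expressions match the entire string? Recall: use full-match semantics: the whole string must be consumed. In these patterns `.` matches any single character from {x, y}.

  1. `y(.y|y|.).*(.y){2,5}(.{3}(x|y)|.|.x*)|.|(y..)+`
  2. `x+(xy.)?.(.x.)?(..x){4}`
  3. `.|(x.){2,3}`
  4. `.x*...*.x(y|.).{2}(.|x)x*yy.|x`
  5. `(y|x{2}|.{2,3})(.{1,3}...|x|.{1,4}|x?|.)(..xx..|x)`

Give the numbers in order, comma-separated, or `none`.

3, 5

1 → no match
2 → no match
3 → match
4 → no match
5 → match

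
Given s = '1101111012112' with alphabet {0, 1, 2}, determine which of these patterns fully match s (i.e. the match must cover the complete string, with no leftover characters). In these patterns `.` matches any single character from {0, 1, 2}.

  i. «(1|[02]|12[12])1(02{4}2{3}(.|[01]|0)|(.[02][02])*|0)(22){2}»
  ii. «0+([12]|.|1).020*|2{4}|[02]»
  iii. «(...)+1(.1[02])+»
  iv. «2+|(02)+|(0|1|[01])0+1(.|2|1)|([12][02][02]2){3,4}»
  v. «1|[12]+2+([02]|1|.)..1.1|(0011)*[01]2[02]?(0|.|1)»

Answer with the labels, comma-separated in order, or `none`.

iii

i → no match — must end with '22'
ii → no match
iii → match
iv → no match
v → no match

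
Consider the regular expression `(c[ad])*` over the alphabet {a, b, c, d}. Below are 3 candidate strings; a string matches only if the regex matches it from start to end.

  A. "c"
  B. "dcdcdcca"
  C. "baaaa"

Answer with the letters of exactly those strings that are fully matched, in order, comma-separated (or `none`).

A. "c" → no match
B. "dcdcdcca" → no match
C. "baaaa" → no match

none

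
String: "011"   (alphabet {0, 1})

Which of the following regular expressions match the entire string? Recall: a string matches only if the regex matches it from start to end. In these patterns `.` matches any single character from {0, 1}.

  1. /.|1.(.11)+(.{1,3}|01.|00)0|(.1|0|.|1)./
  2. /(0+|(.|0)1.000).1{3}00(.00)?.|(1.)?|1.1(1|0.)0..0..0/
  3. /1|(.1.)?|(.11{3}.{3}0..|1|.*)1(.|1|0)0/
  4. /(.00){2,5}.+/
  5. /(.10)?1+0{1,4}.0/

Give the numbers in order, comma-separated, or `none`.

1 → match
2 → no match
3 → match
4 → no match
5 → no match — must end with "0"

1, 3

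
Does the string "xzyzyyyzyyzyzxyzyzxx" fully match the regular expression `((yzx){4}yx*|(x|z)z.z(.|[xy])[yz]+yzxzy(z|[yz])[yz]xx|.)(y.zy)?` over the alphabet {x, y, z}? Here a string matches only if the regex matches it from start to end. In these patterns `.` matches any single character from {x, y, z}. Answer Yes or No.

No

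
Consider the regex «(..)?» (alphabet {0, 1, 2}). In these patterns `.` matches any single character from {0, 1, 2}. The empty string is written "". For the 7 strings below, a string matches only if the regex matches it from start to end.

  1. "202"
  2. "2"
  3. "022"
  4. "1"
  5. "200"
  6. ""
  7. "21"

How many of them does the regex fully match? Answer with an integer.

2

1 → no match
2 → no match
3 → no match
4 → no match
5 → no match
6 → match
7 → match
Total matched: 2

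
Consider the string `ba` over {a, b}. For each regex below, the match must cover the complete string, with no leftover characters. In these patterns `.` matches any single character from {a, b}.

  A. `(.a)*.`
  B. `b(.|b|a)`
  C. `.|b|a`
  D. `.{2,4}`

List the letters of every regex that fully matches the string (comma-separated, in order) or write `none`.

A → no match
B → match
C → no match
D → match

B, D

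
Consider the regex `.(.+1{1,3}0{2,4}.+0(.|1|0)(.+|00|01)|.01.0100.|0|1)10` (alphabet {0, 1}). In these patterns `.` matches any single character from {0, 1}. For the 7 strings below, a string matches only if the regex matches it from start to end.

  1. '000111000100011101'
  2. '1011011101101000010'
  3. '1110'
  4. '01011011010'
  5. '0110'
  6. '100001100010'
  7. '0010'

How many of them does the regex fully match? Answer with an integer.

3

1 → no match — must end with '10'
2 → no match
3 → match
4 → no match
5 → match
6 → no match
7 → match
Total matched: 3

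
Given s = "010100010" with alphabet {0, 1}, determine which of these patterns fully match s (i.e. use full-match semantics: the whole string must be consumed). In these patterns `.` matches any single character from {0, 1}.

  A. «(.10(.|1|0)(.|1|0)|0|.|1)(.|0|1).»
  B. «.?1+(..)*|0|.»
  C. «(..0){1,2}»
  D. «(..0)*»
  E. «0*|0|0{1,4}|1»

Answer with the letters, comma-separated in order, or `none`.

D

A → no match
B → no match
C → no match
D → match
E → no match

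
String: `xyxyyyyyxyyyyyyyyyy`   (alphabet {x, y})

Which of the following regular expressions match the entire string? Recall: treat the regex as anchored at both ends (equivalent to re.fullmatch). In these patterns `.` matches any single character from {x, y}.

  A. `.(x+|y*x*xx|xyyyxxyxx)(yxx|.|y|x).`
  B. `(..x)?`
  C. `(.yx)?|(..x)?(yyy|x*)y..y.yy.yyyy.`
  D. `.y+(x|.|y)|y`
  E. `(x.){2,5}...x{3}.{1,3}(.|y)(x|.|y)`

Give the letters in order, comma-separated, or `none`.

C

A → no match
B → no match
C → match
D → no match
E → no match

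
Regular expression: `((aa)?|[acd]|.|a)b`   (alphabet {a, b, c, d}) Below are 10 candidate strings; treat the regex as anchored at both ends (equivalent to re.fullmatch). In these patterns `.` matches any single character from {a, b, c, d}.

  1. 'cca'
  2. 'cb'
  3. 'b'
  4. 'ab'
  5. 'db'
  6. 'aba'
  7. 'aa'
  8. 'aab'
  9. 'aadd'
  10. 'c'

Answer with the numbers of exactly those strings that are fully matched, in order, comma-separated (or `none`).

1 → no match — must end with 'b'
2 → match
3 → match
4 → match
5 → match
6 → no match — must end with 'b'
7 → no match — must end with 'b'
8 → match
9 → no match — must end with 'b'
10 → no match — must end with 'b'

2, 3, 4, 5, 8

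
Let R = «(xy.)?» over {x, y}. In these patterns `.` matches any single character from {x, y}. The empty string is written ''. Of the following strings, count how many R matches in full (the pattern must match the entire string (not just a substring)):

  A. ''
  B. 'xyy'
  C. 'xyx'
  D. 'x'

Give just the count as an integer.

3

A → match
B → match
C → match
D → no match
Total matched: 3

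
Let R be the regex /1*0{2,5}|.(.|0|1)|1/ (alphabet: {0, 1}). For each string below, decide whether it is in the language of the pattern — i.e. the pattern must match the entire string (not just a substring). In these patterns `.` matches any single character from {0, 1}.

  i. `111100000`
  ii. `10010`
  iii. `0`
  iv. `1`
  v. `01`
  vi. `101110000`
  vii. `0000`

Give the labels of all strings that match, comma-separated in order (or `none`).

i → match
ii → no match
iii → no match
iv → match
v → match
vi → no match
vii → match

i, iv, v, vii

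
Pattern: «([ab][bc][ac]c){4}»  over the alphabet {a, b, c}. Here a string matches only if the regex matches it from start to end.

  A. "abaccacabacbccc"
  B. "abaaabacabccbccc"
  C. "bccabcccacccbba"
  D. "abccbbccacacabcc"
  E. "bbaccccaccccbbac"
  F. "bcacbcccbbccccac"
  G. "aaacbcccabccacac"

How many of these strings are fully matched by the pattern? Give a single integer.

1

A → no match
B → no match
C → no match — must end with "c"
D → match
E → no match
F → no match
G → no match
Total matched: 1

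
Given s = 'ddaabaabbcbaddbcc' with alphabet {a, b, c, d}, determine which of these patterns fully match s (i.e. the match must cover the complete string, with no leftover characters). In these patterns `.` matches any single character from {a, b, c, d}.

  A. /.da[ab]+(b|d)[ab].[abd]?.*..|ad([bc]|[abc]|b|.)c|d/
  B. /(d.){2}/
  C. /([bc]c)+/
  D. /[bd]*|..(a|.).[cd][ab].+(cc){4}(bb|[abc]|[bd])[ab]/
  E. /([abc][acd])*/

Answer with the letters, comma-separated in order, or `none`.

A → match
B → no match
C → no match
D → no match
E → no match

A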